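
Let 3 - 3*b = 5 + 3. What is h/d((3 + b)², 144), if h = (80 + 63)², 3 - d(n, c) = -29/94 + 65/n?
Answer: -15377648/25007 ≈ -614.93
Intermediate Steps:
b = -5/3 (b = 1 - (5 + 3)/3 = 1 - ⅓*8 = 1 - 8/3 = -5/3 ≈ -1.6667)
d(n, c) = 311/94 - 65/n (d(n, c) = 3 - (-29/94 + 65/n) = 3 + (29/94 - 65/n) = 311/94 - 65/n)
h = 20449 (h = 143² = 20449)
h/d((3 + b)², 144) = 20449/(311/94 - 65/(3 - 5/3)²) = 20449/(311/94 - 65/((4/3)²)) = 20449/(311/94 - 65/16/9) = 20449/(311/94 - 65*9/16) = 20449/(311/94 - 585/16) = 20449/(-25007/752) = 20449*(-752/25007) = -15377648/25007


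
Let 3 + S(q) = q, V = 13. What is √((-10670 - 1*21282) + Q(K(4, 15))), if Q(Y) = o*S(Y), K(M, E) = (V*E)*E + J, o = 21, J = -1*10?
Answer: 20*√73 ≈ 170.88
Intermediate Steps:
J = -10
S(q) = -3 + q
K(M, E) = -10 + 13*E² (K(M, E) = (13*E)*E - 10 = 13*E² - 10 = -10 + 13*E²)
Q(Y) = -63 + 21*Y (Q(Y) = 21*(-3 + Y) = -63 + 21*Y)
√((-10670 - 1*21282) + Q(K(4, 15))) = √((-10670 - 1*21282) + (-63 + 21*(-10 + 13*15²))) = √((-10670 - 21282) + (-63 + 21*(-10 + 13*225))) = √(-31952 + (-63 + 21*(-10 + 2925))) = √(-31952 + (-63 + 21*2915)) = √(-31952 + (-63 + 61215)) = √(-31952 + 61152) = √29200 = 20*√73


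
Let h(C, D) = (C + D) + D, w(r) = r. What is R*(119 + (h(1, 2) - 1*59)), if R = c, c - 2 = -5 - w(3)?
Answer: -390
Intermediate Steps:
h(C, D) = C + 2*D
c = -6 (c = 2 + (-5 - 1*3) = 2 + (-5 - 3) = 2 - 8 = -6)
R = -6
R*(119 + (h(1, 2) - 1*59)) = -6*(119 + ((1 + 2*2) - 1*59)) = -6*(119 + ((1 + 4) - 59)) = -6*(119 + (5 - 59)) = -6*(119 - 54) = -6*65 = -390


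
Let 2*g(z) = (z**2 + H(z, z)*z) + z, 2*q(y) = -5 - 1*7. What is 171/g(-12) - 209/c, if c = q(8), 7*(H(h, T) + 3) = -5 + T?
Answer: 12616/345 ≈ 36.568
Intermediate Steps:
q(y) = -6 (q(y) = (-5 - 1*7)/2 = (-5 - 7)/2 = (1/2)*(-12) = -6)
H(h, T) = -26/7 + T/7 (H(h, T) = -3 + (-5 + T)/7 = -3 + (-5/7 + T/7) = -26/7 + T/7)
g(z) = z/2 + z**2/2 + z*(-26/7 + z/7)/2 (g(z) = ((z**2 + (-26/7 + z/7)*z) + z)/2 = ((z**2 + z*(-26/7 + z/7)) + z)/2 = (z + z**2 + z*(-26/7 + z/7))/2 = z/2 + z**2/2 + z*(-26/7 + z/7)/2)
c = -6
171/g(-12) - 209/c = 171/(((1/14)*(-12)*(-19 + 8*(-12)))) - 209/(-6) = 171/(((1/14)*(-12)*(-19 - 96))) - 209*(-1/6) = 171/(((1/14)*(-12)*(-115))) + 209/6 = 171/(690/7) + 209/6 = 171*(7/690) + 209/6 = 399/230 + 209/6 = 12616/345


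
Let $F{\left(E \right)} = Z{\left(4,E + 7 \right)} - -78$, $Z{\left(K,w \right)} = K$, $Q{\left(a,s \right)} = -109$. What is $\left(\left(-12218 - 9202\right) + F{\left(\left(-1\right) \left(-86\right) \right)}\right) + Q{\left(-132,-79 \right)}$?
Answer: $-21447$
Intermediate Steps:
$F{\left(E \right)} = 82$ ($F{\left(E \right)} = 4 - -78 = 4 + 78 = 82$)
$\left(\left(-12218 - 9202\right) + F{\left(\left(-1\right) \left(-86\right) \right)}\right) + Q{\left(-132,-79 \right)} = \left(\left(-12218 - 9202\right) + 82\right) - 109 = \left(-21420 + 82\right) - 109 = -21338 - 109 = -21447$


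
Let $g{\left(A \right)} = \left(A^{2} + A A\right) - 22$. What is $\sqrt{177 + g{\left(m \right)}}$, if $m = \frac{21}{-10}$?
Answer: $\frac{\sqrt{16382}}{10} \approx 12.799$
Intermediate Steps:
$m = - \frac{21}{10}$ ($m = 21 \left(- \frac{1}{10}\right) = - \frac{21}{10} \approx -2.1$)
$g{\left(A \right)} = -22 + 2 A^{2}$ ($g{\left(A \right)} = \left(A^{2} + A^{2}\right) - 22 = 2 A^{2} - 22 = -22 + 2 A^{2}$)
$\sqrt{177 + g{\left(m \right)}} = \sqrt{177 - \left(22 - 2 \left(- \frac{21}{10}\right)^{2}\right)} = \sqrt{177 + \left(-22 + 2 \cdot \frac{441}{100}\right)} = \sqrt{177 + \left(-22 + \frac{441}{50}\right)} = \sqrt{177 - \frac{659}{50}} = \sqrt{\frac{8191}{50}} = \frac{\sqrt{16382}}{10}$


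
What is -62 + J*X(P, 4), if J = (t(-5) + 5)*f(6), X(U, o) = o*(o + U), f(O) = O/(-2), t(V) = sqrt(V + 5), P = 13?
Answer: -1082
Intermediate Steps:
t(V) = sqrt(5 + V)
f(O) = -O/2 (f(O) = O*(-1/2) = -O/2)
X(U, o) = o*(U + o)
J = -15 (J = (sqrt(5 - 5) + 5)*(-1/2*6) = (sqrt(0) + 5)*(-3) = (0 + 5)*(-3) = 5*(-3) = -15)
-62 + J*X(P, 4) = -62 - 60*(13 + 4) = -62 - 60*17 = -62 - 15*68 = -62 - 1020 = -1082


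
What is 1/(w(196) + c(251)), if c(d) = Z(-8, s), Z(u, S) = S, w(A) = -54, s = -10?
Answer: -1/64 ≈ -0.015625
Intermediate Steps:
c(d) = -10
1/(w(196) + c(251)) = 1/(-54 - 10) = 1/(-64) = -1/64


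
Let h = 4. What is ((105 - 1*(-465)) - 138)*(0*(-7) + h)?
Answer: 1728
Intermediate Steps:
((105 - 1*(-465)) - 138)*(0*(-7) + h) = ((105 - 1*(-465)) - 138)*(0*(-7) + 4) = ((105 + 465) - 138)*(0 + 4) = (570 - 138)*4 = 432*4 = 1728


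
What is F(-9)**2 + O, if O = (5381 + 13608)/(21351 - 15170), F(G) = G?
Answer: 519650/6181 ≈ 84.072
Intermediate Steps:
O = 18989/6181 ≈ 3.0722
F(-9)**2 + O = (-9)**2 + 18989/6181 = 81 + 18989/6181 = 519650/6181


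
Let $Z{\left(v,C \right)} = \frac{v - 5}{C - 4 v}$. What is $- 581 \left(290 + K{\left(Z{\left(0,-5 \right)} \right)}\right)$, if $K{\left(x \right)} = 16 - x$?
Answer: $-177205$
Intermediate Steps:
$Z{\left(v,C \right)} = \frac{-5 + v}{C - 4 v}$
$- 581 \left(290 + K{\left(Z{\left(0,-5 \right)} \right)}\right) = - 581 \left(290 + \left(16 - \frac{-5 + 0}{-5 - 0}\right)\right) = - 581 \left(290 + \left(16 - \frac{1}{-5 + 0} \left(-5\right)\right)\right) = - 581 \left(290 + \left(16 - \frac{1}{-5} \left(-5\right)\right)\right) = - 581 \left(290 + \left(16 - \left(- \frac{1}{5}\right) \left(-5\right)\right)\right) = - 581 \left(290 + \left(16 - 1\right)\right) = - 581 \left(290 + 15\right) = \left(-581\right) 305 = -177205$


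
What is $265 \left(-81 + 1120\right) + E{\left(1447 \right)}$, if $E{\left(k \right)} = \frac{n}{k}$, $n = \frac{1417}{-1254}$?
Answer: $\frac{499605818813}{1814538} \approx 2.7534 \cdot 10^{5}$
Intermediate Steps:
$n = - \frac{1417}{1254}$ ($n = 1417 \left(- \frac{1}{1254}\right) = - \frac{1417}{1254} \approx -1.13$)
$E{\left(k \right)} = - \frac{1417}{1254 k}$
$265 \left(-81 + 1120\right) + E{\left(1447 \right)} = 265 \left(-81 + 1120\right) - \frac{1417}{1254 \cdot 1447} = 265 \cdot 1039 - \frac{1417}{1814538} = 275335 - \frac{1417}{1814538} = \frac{499605818813}{1814538}$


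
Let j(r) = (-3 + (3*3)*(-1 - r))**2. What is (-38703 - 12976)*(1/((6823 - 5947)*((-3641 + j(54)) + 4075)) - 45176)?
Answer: 508093930075519073/217631688 ≈ 2.3347e+9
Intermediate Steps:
j(r) = (-12 - 9*r)**2 (j(r) = (-3 + 9*(-1 - r))**2 = (-3 + (-9 - 9*r))**2 = (-12 - 9*r)**2)
(-38703 - 12976)*(1/((6823 - 5947)*((-3641 + j(54)) + 4075)) - 45176) = (-38703 - 12976)*(1/((6823 - 5947)*((-3641 + 9*(4 + 3*54)**2) + 4075)) - 45176) = -51679*(1/(876*((-3641 + 9*(4 + 162)**2) + 4075)) - 45176) = -51679*(1/(876*((-3641 + 9*166**2) + 4075)) - 45176) = -51679*(1/(876*((-3641 + 9*27556) + 4075)) - 45176) = -51679*(1/(876*((-3641 + 248004) + 4075)) - 45176) = -51679*(1/(876*(244363 + 4075)) - 45176) = -51679*((1/876)/248438 - 45176) = -51679*((1/876)*(1/248438) - 45176) = -51679*(1/217631688 - 45176) = -51679*(-9831729137087/217631688) = 508093930075519073/217631688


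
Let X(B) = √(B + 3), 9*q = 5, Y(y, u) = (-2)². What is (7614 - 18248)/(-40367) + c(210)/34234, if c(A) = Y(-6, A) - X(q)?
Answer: 182102912/690961939 - 2*√2/51351 ≈ 0.26349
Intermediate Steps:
Y(y, u) = 4
q = 5/9 (q = (⅑)*5 = 5/9 ≈ 0.55556)
X(B) = √(3 + B)
c(A) = 4 - 4*√2/3 (c(A) = 4 - √(3 + 5/9) = 4 - √(32/9) = 4 - 4*√2/3)
(7614 - 18248)/(-40367) + c(210)/34234 = (7614 - 18248)/(-40367) + (4 - 4*√2/3)/34234 = -10634*(-1/40367) + (4 - 4*√2/3)*(1/34234) = 10634/40367 + (2/17117 - 2*√2/51351) = 182102912/690961939 - 2*√2/51351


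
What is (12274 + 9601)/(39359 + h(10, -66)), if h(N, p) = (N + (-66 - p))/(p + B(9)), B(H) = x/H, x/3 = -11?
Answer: 653125/1175143 ≈ 0.55578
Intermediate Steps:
x = -33 (x = 3*(-11) = -33)
B(H) = -33/H
h(N, p) = (-66 + N - p)/(-11/3 + p) (h(N, p) = (N + (-66 - p))/(p - 33/9) = (-66 + N - p)/(p - 33*⅑) = (-66 + N - p)/(p - 11/3) = (-66 + N - p)/(-11/3 + p))
(12274 + 9601)/(39359 + h(10, -66)) = (12274 + 9601)/(39359 + 3*(-66 + 10 - 1*(-66))/(-11 + 3*(-66))) = 21875/(39359 + 3*(-66 + 10 + 66)/(-11 - 198)) = 21875/(39359 + 3*10/(-209)) = 21875/(39359 + 3*(-1/209)*10) = 21875/(39359 - 30/209) = 21875/(8226001/209) = 21875*(209/8226001) = 653125/1175143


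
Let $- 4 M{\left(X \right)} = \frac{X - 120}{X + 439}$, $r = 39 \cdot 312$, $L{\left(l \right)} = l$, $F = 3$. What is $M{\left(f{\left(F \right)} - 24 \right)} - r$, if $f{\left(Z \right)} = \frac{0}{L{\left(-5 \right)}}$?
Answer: $- \frac{5049684}{415} \approx -12168.0$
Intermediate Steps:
$r = 12168$
$f{\left(Z \right)} = 0$ ($f{\left(Z \right)} = \frac{0}{-5} = 0 \left(- \frac{1}{5}\right) = 0$)
$M{\left(X \right)} = - \frac{-120 + X}{4 \left(439 + X\right)}$ ($M{\left(X \right)} = - \frac{\left(X - 120\right) \frac{1}{X + 439}}{4} = - \frac{\left(-120 + X\right) \frac{1}{439 + X}}{4} = - \frac{\frac{1}{439 + X} \left(-120 + X\right)}{4} = - \frac{-120 + X}{4 \left(439 + X\right)}$)
$M{\left(f{\left(F \right)} - 24 \right)} - r = \frac{120 - \left(0 - 24\right)}{4 \left(439 + \left(0 - 24\right)\right)} - 12168 = \frac{120 - -24}{4 \left(439 - 24\right)} - 12168 = \frac{120 + 24}{4 \cdot 415} - 12168 = \frac{1}{4} \cdot \frac{1}{415} \cdot 144 - 12168 = \frac{36}{415} - 12168 = - \frac{5049684}{415}$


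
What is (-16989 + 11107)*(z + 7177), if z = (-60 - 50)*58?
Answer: -4687954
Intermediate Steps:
z = -6380 (z = -110*58 = -6380)
(-16989 + 11107)*(z + 7177) = (-16989 + 11107)*(-6380 + 7177) = -5882*797 = -4687954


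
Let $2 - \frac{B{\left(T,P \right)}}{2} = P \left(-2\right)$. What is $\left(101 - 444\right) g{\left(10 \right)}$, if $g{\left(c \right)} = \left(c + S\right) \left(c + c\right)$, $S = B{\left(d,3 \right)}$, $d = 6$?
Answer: $-178360$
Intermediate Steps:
$B{\left(T,P \right)} = 4 + 4 P$ ($B{\left(T,P \right)} = 4 - 2 P \left(-2\right) = 4 - 2 \left(- 2 P\right) = 4 + 4 P$)
$S = 16$ ($S = 4 + 4 \cdot 3 = 4 + 12 = 16$)
$g{\left(c \right)} = 2 c \left(16 + c\right)$ ($g{\left(c \right)} = \left(c + 16\right) \left(c + c\right) = \left(16 + c\right) 2 c = 2 c \left(16 + c\right)$)
$\left(101 - 444\right) g{\left(10 \right)} = \left(101 - 444\right) 2 \cdot 10 \left(16 + 10\right) = - 343 \cdot 2 \cdot 10 \cdot 26 = \left(-343\right) 520 = -178360$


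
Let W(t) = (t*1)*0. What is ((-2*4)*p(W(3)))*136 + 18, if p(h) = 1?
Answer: -1070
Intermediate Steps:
W(t) = 0 (W(t) = t*0 = 0)
((-2*4)*p(W(3)))*136 + 18 = (-2*4*1)*136 + 18 = -8*1*136 + 18 = -8*136 + 18 = -1088 + 18 = -1070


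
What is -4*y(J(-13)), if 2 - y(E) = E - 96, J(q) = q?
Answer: -444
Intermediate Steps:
y(E) = 98 - E (y(E) = 2 - (E - 96) = 2 - (-96 + E) = 2 + (96 - E) = 98 - E)
-4*y(J(-13)) = -4*(98 - 1*(-13)) = -4*(98 + 13) = -4*111 = -444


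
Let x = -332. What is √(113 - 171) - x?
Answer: 332 + I*√58 ≈ 332.0 + 7.6158*I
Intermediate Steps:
√(113 - 171) - x = √(113 - 171) - 1*(-332) = √(-58) + 332 = I*√58 + 332 = 332 + I*√58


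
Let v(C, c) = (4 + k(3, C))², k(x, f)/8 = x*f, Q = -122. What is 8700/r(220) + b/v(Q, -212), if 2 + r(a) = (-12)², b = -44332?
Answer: 9297094507/151758524 ≈ 61.262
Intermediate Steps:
k(x, f) = 8*f*x (k(x, f) = 8*(x*f) = 8*(f*x) = 8*f*x)
r(a) = 142 (r(a) = -2 + (-12)² = -2 + 144 = 142)
v(C, c) = (4 + 24*C)² (v(C, c) = (4 + 8*C*3)² = (4 + 24*C)²)
8700/r(220) + b/v(Q, -212) = 8700/142 - 44332*1/(16*(1 + 6*(-122))²) = 8700*(1/142) - 44332*1/(16*(1 - 732)²) = 4350/71 - 44332/(16*(-731)²) = 4350/71 - 44332/(16*534361) = 4350/71 - 44332/8549776 = 4350/71 - 44332*1/8549776 = 4350/71 - 11083/2137444 = 9297094507/151758524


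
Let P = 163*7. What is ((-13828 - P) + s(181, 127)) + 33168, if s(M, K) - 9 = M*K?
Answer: 41195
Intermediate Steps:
P = 1141
s(M, K) = 9 + K*M (s(M, K) = 9 + M*K = 9 + K*M)
((-13828 - P) + s(181, 127)) + 33168 = ((-13828 - 1*1141) + (9 + 127*181)) + 33168 = ((-13828 - 1141) + (9 + 22987)) + 33168 = (-14969 + 22996) + 33168 = 8027 + 33168 = 41195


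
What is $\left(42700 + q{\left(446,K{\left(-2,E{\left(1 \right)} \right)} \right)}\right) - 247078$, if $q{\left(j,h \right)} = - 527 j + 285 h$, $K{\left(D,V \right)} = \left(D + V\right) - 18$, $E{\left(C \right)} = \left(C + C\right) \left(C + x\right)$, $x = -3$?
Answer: $-446260$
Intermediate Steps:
$E{\left(C \right)} = 2 C \left(-3 + C\right)$ ($E{\left(C \right)} = \left(C + C\right) \left(C - 3\right) = 2 C \left(-3 + C\right)$)
$K{\left(D,V \right)} = -18 + D + V$
$\left(42700 + q{\left(446,K{\left(-2,E{\left(1 \right)} \right)} \right)}\right) - 247078 = \left(42700 + \left(\left(-527\right) 446 + 285 \left(-18 - 2 + 2 \cdot 1 \left(-3 + 1\right)\right)\right)\right) - 247078 = \left(42700 - \left(235042 - 285 \left(-18 - 2 + 2 \cdot 1 \left(-2\right)\right)\right)\right) - 247078 = \left(42700 - \left(235042 - 285 \left(-18 - 2 - 4\right)\right)\right) - 247078 = \left(42700 + \left(-235042 + 285 \left(-24\right)\right)\right) - 247078 = \left(42700 - 241882\right) - 247078 = -199182 - 247078 = -446260$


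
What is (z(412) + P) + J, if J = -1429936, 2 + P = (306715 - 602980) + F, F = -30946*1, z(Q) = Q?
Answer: -1756737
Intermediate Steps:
F = -30946
P = -327213 (P = -2 + ((306715 - 602980) - 30946) = -2 + (-296265 - 30946) = -2 - 327211 = -327213)
(z(412) + P) + J = (412 - 327213) - 1429936 = -326801 - 1429936 = -1756737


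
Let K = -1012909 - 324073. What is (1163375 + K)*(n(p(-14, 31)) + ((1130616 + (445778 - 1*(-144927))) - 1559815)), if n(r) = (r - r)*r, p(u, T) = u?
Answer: -28038572142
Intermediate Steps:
n(r) = 0 (n(r) = 0*r = 0)
K = -1336982
(1163375 + K)*(n(p(-14, 31)) + ((1130616 + (445778 - 1*(-144927))) - 1559815)) = (1163375 - 1336982)*(0 + ((1130616 + (445778 - 1*(-144927))) - 1559815)) = -173607*(0 + ((1130616 + (445778 + 144927)) - 1559815)) = -173607*(0 + ((1130616 + 590705) - 1559815)) = -173607*(0 + (1721321 - 1559815)) = -173607*(0 + 161506) = -173607*161506 = -28038572142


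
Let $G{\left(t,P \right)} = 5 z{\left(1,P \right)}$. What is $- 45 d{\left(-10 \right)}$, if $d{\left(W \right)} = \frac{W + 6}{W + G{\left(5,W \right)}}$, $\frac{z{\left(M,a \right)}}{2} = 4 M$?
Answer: $6$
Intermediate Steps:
$z{\left(M,a \right)} = 8 M$ ($z{\left(M,a \right)} = 2 \cdot 4 M = 8 M$)
$G{\left(t,P \right)} = 40$ ($G{\left(t,P \right)} = 5 \cdot 8 \cdot 1 = 5 \cdot 8 = 40$)
$d{\left(W \right)} = \frac{6 + W}{40 + W}$ ($d{\left(W \right)} = \frac{W + 6}{W + 40} = \frac{6 + W}{40 + W}$)
$- 45 d{\left(-10 \right)} = - 45 \frac{6 - 10}{40 - 10} = - 45 \cdot \frac{1}{30} \left(-4\right) = \left(-45\right) \left(- \frac{2}{15}\right) = 6$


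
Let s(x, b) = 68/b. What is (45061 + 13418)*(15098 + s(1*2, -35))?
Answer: 30898081398/35 ≈ 8.8280e+8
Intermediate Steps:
(45061 + 13418)*(15098 + s(1*2, -35)) = (45061 + 13418)*(15098 + 68/(-35)) = 58479*(15098 + 68*(-1/35)) = 58479*(15098 - 68/35) = 58479*(528362/35) = 30898081398/35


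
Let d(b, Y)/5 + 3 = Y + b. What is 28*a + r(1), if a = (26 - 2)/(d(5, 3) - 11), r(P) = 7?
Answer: 55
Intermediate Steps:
d(b, Y) = -15 + 5*Y + 5*b (d(b, Y) = -15 + 5*(Y + b) = -15 + (5*Y + 5*b) = -15 + 5*Y + 5*b)
a = 12/7 (a = (26 - 2)/((-15 + 5*3 + 5*5) - 11) = 24/((-15 + 15 + 25) - 11) = 24/(25 - 11) = 24/14 = 24*(1/14) = 12/7 ≈ 1.7143)
28*a + r(1) = 28*(12/7) + 7 = 48 + 7 = 55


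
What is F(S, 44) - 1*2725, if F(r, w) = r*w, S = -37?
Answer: -4353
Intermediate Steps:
F(S, 44) - 1*2725 = -37*44 - 1*2725 = -1628 - 2725 = -4353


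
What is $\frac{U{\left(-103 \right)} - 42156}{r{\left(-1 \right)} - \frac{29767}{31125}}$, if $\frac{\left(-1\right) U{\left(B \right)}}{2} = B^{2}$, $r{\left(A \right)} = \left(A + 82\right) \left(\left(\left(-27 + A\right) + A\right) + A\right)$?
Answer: $\frac{1972515750}{75663517} \approx 26.07$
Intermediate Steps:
$r{\left(A \right)} = \left(-27 + 3 A\right) \left(82 + A\right)$ ($r{\left(A \right)} = \left(82 + A\right) \left(\left(-27 + 2 A\right) + A\right) = \left(82 + A\right) \left(-27 + 3 A\right) = \left(-27 + 3 A\right) \left(82 + A\right)$)
$U{\left(B \right)} = - 2 B^{2}$
$\frac{U{\left(-103 \right)} - 42156}{r{\left(-1 \right)} - \frac{29767}{31125}} = \frac{- 2 \left(-103\right)^{2} - 42156}{\left(-2214 + 3 \left(-1\right)^{2} + 219 \left(-1\right)\right) - \frac{29767}{31125}} = \frac{\left(-2\right) 10609 - 42156}{\left(-2214 + 3 \cdot 1 - 219\right) - \frac{29767}{31125}} = \frac{-21218 - 42156}{\left(-2214 + 3 - 219\right) - \frac{29767}{31125}} = - \frac{63374}{-2430 - \frac{29767}{31125}} = - \frac{63374}{- \frac{75663517}{31125}} = \left(-63374\right) \left(- \frac{31125}{75663517}\right) = \frac{1972515750}{75663517}$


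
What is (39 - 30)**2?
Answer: 81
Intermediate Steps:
(39 - 30)**2 = 9**2 = 81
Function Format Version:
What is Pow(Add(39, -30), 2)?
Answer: 81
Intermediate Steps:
Pow(Add(39, -30), 2) = Pow(9, 2) = 81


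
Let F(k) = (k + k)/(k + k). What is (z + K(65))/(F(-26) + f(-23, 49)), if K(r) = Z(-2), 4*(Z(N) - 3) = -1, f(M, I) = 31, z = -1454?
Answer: -5805/128 ≈ -45.352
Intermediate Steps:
Z(N) = 11/4 (Z(N) = 3 + (1/4)*(-1) = 3 - 1/4 = 11/4)
K(r) = 11/4
F(k) = 1 (F(k) = (2*k)/((2*k)) = (2*k)*(1/(2*k)) = 1)
(z + K(65))/(F(-26) + f(-23, 49)) = (-1454 + 11/4)/(1 + 31) = -5805/4/32 = -5805/4*1/32 = -5805/128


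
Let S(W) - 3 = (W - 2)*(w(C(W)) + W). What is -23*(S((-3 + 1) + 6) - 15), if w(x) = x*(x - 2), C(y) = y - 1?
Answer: -46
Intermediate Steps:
C(y) = -1 + y
w(x) = x*(-2 + x)
S(W) = 3 + (-2 + W)*(W + (-1 + W)*(-3 + W)) (S(W) = 3 + (W - 2)*((-1 + W)*(-2 + (-1 + W)) + W) = 3 + (-2 + W)*((-1 + W)*(-3 + W) + W) = 3 + (-2 + W)*(W + (-1 + W)*(-3 + W)))
-23*(S((-3 + 1) + 6) - 15) = -23*((-3 + ((-3 + 1) + 6)³ - 5*((-3 + 1) + 6)² + 9*((-3 + 1) + 6)) - 15) = -23*((-3 + (-2 + 6)³ - 5*(-2 + 6)² + 9*(-2 + 6)) - 15) = -23*((-3 + 4³ - 5*4² + 9*4) - 15) = -23*((-3 + 64 - 5*16 + 36) - 15) = -23*((-3 + 64 - 80 + 36) - 15) = -23*(17 - 15) = -23*2 = -46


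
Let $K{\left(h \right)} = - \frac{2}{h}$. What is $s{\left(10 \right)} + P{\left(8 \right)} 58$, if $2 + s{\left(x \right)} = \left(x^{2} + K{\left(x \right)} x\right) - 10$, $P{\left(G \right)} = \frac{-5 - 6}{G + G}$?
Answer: $\frac{369}{8} \approx 46.125$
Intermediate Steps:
$P{\left(G \right)} = - \frac{11}{2 G}$
$s{\left(x \right)} = -14 + x^{2}$ ($s{\left(x \right)} = -2 - \left(10 - x^{2} - - \frac{2}{x} x\right) = -2 + \left(\left(x^{2} - 2\right) - 10\right) = -2 + \left(\left(-2 + x^{2}\right) - 10\right) = -2 + \left(-12 + x^{2}\right) = -14 + x^{2}$)
$s{\left(10 \right)} + P{\left(8 \right)} 58 = \left(-14 + 10^{2}\right) + - \frac{11}{2 \cdot 8} \cdot 58 = \left(-14 + 100\right) + \left(- \frac{11}{2}\right) \frac{1}{8} \cdot 58 = 86 - \frac{319}{8} = \frac{369}{8}$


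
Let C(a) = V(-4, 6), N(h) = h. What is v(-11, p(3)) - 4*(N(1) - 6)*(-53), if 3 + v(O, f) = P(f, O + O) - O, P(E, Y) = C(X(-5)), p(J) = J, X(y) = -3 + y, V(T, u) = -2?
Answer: -1054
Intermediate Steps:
C(a) = -2
P(E, Y) = -2
v(O, f) = -5 - O (v(O, f) = -3 + (-2 - O) = -5 - O)
v(-11, p(3)) - 4*(N(1) - 6)*(-53) = (-5 - 1*(-11)) - 4*(1 - 6)*(-53) = (-5 + 11) - 4*(-5)*(-53) = 6 + 20*(-53) = 6 - 1060 = -1054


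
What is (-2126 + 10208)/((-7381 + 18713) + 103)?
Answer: 8082/11435 ≈ 0.70678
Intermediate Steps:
(-2126 + 10208)/((-7381 + 18713) + 103) = 8082/(11332 + 103) = 8082/11435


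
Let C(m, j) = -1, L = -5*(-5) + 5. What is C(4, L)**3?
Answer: -1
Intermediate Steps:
L = 30 (L = 25 + 5 = 30)
C(4, L)**3 = (-1)**3 = -1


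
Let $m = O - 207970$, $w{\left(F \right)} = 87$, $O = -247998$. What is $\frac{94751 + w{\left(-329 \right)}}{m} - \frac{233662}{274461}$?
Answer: $- \frac{6025987597}{5688428784} \approx -1.0593$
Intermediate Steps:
$m = -455968$ ($m = -247998 - 207970 = -455968$)
$\frac{94751 + w{\left(-329 \right)}}{m} - \frac{233662}{274461} = \frac{94751 + 87}{-455968} - \frac{233662}{274461} = 94838 \left(- \frac{1}{455968}\right) - \frac{21242}{24951} = - \frac{47419}{227984} - \frac{21242}{24951} = - \frac{6025987597}{5688428784}$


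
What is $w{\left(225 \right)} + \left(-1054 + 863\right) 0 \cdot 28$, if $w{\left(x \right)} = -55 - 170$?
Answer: $-225$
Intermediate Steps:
$w{\left(x \right)} = -225$ ($w{\left(x \right)} = -55 - 170 = -225$)
$w{\left(225 \right)} + \left(-1054 + 863\right) 0 \cdot 28 = -225 + \left(-1054 + 863\right) 0 \cdot 28 = -225 - 0 = -225 + 0 = -225$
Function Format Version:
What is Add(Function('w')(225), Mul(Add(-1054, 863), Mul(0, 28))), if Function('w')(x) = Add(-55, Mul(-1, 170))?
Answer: -225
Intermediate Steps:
Function('w')(x) = -225 (Function('w')(x) = Add(-55, -170) = -225)
Add(Function('w')(225), Mul(Add(-1054, 863), Mul(0, 28))) = Add(-225, Mul(Add(-1054, 863), Mul(0, 28))) = Add(-225, Mul(-191, 0)) = Add(-225, 0) = -225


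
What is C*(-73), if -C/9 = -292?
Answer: -191844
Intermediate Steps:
C = 2628 (C = -9*(-292) = 2628)
C*(-73) = 2628*(-73) = -191844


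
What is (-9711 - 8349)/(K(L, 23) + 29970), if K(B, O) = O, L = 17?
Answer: -18060/29993 ≈ -0.60214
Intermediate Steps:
(-9711 - 8349)/(K(L, 23) + 29970) = (-9711 - 8349)/(23 + 29970) = -18060/29993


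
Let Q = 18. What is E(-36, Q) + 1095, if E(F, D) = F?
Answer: 1059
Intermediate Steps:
E(-36, Q) + 1095 = -36 + 1095 = 1059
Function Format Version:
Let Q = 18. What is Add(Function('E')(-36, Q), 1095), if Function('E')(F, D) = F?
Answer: 1059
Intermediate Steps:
Add(Function('E')(-36, Q), 1095) = Add(-36, 1095) = 1059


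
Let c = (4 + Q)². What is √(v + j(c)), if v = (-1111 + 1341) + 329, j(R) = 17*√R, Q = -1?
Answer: √610 ≈ 24.698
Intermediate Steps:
c = 9 (c = (4 - 1)² = 3² = 9)
v = 559 (v = 230 + 329 = 559)
√(v + j(c)) = √(559 + 17*√9) = √(559 + 17*3) = √(559 + 51) = √610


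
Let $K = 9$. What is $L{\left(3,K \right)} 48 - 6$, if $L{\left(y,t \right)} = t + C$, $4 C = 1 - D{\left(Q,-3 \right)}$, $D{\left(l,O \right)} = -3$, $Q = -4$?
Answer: $474$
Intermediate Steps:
$C = 1$ ($C = \frac{1 - -3}{4} = \frac{1 + 3}{4} = \frac{1}{4} \cdot 4 = 1$)
$L{\left(y,t \right)} = 1 + t$ ($L{\left(y,t \right)} = t + 1 = 1 + t$)
$L{\left(3,K \right)} 48 - 6 = \left(1 + 9\right) 48 - 6 = 10 \cdot 48 - 6 = 480 - 6 = 474$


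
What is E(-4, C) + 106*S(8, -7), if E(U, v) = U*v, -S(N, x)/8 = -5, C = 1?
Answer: 4236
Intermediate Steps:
S(N, x) = 40 (S(N, x) = -8*(-5) = 40)
E(-4, C) + 106*S(8, -7) = -4*1 + 106*40 = -4 + 4240 = 4236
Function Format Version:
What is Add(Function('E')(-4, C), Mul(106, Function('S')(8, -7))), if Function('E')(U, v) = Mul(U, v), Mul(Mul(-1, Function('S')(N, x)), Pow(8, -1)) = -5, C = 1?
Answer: 4236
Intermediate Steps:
Function('S')(N, x) = 40 (Function('S')(N, x) = Mul(-8, -5) = 40)
Add(Function('E')(-4, C), Mul(106, Function('S')(8, -7))) = Add(Mul(-4, 1), Mul(106, 40)) = Add(-4, 4240) = 4236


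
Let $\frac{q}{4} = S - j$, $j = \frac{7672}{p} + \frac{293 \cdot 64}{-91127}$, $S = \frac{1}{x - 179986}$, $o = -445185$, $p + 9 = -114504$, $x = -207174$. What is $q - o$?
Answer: $\frac{64235617382761835957}{144289362736470} \approx 4.4519 \cdot 10^{5}$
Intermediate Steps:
$p = -114513$ ($p = -9 - 114504 = -114513$)
$S = - \frac{1}{387160}$ ($S = \frac{1}{-207174 - 179986} = \frac{1}{-387160} = - \frac{1}{387160} \approx -2.5829 \cdot 10^{-6}$)
$j = - \frac{406639160}{1490746593}$ ($j = \frac{7672}{-114513} + \frac{293 \cdot 64}{-91127} = 7672 \left(- \frac{1}{114513}\right) + 18752 \left(- \frac{1}{91127}\right) = - \frac{1096}{16359} - \frac{18752}{91127} = - \frac{406639160}{1490746593} \approx -0.27278$)
$q = \frac{157432926439007}{144289362736470}$ ($q = 4 \left(- \frac{1}{387160} - - \frac{406639160}{1490746593}\right) = 4 \left(- \frac{1}{387160} + \frac{406639160}{1490746593}\right) = 4 \cdot \frac{157432926439007}{577157450945880} = \frac{157432926439007}{144289362736470} \approx 1.0911$)
$q - o = \frac{157432926439007}{144289362736470} - -445185 = \frac{157432926439007}{144289362736470} + 445185 = \frac{64235617382761835957}{144289362736470}$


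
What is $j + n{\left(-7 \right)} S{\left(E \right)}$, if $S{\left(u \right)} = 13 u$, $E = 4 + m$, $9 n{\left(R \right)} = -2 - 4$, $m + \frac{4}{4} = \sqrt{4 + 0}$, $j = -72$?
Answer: $- \frac{346}{3} \approx -115.33$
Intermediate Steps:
$m = 1$ ($m = -1 + \sqrt{4 + 0} = -1 + \sqrt{4} = -1 + 2 = 1$)
$n{\left(R \right)} = - \frac{2}{3}$ ($n{\left(R \right)} = \frac{-2 - 4}{9} = \frac{1}{9} \left(-6\right) = - \frac{2}{3}$)
$E = 5$ ($E = 4 + 1 = 5$)
$j + n{\left(-7 \right)} S{\left(E \right)} = -72 - \frac{2 \cdot 13 \cdot 5}{3} = -72 - \frac{130}{3} = - \frac{346}{3}$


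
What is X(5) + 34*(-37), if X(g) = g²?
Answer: -1233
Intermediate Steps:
X(5) + 34*(-37) = 5² + 34*(-37) = 25 - 1258 = -1233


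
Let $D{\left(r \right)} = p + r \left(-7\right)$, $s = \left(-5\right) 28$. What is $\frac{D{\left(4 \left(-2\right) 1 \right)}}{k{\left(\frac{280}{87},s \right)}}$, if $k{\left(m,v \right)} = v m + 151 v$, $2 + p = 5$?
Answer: $- \frac{5133}{1878380} \approx -0.0027327$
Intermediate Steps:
$p = 3$ ($p = -2 + 5 = 3$)
$s = -140$
$k{\left(m,v \right)} = 151 v + m v$ ($k{\left(m,v \right)} = m v + 151 v = 151 v + m v$)
$D{\left(r \right)} = 3 - 7 r$ ($D{\left(r \right)} = 3 + r \left(-7\right) = 3 - 7 r$)
$\frac{D{\left(4 \left(-2\right) 1 \right)}}{k{\left(\frac{280}{87},s \right)}} = \frac{3 - 7 \cdot 4 \left(-2\right) 1}{\left(-140\right) \left(151 + \frac{280}{87}\right)} = \frac{3 - 7 \left(\left(-8\right) 1\right)}{\left(-140\right) \left(151 + 280 \cdot \frac{1}{87}\right)} = \frac{3 - -56}{\left(-140\right) \left(151 + \frac{280}{87}\right)} = \frac{3 + 56}{\left(-140\right) \frac{13417}{87}} = \frac{59}{- \frac{1878380}{87}} = 59 \left(- \frac{87}{1878380}\right) = - \frac{5133}{1878380}$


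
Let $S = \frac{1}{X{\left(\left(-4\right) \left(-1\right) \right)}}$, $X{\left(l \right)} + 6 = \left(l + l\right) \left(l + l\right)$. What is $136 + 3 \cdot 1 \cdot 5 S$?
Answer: $\frac{7903}{58} \approx 136.26$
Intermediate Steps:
$X{\left(l \right)} = -6 + 4 l^{2}$ ($X{\left(l \right)} = -6 + \left(l + l\right) \left(l + l\right) = -6 + 2 l 2 l = -6 + 4 l^{2}$)
$S = \frac{1}{58}$ ($S = \frac{1}{-6 + 4 \left(\left(-4\right) \left(-1\right)\right)^{2}} = \frac{1}{-6 + 4 \cdot 4^{2}} = \frac{1}{-6 + 4 \cdot 16} = \frac{1}{-6 + 64} = \frac{1}{58} \approx 0.017241$)
$136 + 3 \cdot 1 \cdot 5 S = 136 + 3 \cdot 1 \cdot 5 \cdot \frac{1}{58} = 136 + 3 \cdot 5 \cdot \frac{1}{58} = 136 + 15 \cdot \frac{1}{58} = 136 + \frac{15}{58} = \frac{7903}{58}$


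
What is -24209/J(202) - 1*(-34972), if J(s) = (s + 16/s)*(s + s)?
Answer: 2855089871/81640 ≈ 34972.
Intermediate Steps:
J(s) = 2*s*(s + 16/s) (J(s) = (s + 16/s)*(2*s) = 2*s*(s + 16/s))
-24209/J(202) - 1*(-34972) = -24209/(32 + 2*202²) - 1*(-34972) = -24209/(32 + 2*40804) + 34972 = -24209/(32 + 81608) + 34972 = -24209/81640 + 34972 = 2855089871/81640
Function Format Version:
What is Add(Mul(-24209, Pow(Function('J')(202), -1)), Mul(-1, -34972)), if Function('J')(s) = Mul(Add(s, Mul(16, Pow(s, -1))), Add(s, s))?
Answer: Rational(2855089871, 81640) ≈ 34972.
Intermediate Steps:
Function('J')(s) = Mul(2, s, Add(s, Mul(16, Pow(s, -1)))) (Function('J')(s) = Mul(Add(s, Mul(16, Pow(s, -1))), Mul(2, s)) = Mul(2, s, Add(s, Mul(16, Pow(s, -1)))))
Add(Mul(-24209, Pow(Function('J')(202), -1)), Mul(-1, -34972)) = Add(Mul(-24209, Pow(Add(32, Mul(2, Pow(202, 2))), -1)), Mul(-1, -34972)) = Add(Mul(-24209, Pow(Add(32, Mul(2, 40804)), -1)), 34972) = Add(Mul(-24209, Pow(Add(32, 81608), -1)), 34972) = Add(Mul(-24209, Pow(81640, -1)), 34972) = Add(Mul(-24209, Rational(1, 81640)), 34972) = Add(Rational(-24209, 81640), 34972) = Rational(2855089871, 81640)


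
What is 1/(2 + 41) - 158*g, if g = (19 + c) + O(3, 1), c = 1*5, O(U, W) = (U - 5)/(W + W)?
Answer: -156261/43 ≈ -3634.0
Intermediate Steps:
O(U, W) = (-5 + U)/(2*W) (O(U, W) = (-5 + U)/((2*W)) = (-5 + U)*(1/(2*W)) = (-5 + U)/(2*W))
c = 5
g = 23 (g = (19 + 5) + (½)*(-5 + 3)/1 = 24 + (½)*1*(-2) = 24 - 1 = 23)
1/(2 + 41) - 158*g = 1/(2 + 41) - 158*23 = 1/43 - 3634 = -156261/43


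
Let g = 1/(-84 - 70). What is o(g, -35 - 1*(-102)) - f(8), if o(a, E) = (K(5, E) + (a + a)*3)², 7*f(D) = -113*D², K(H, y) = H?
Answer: 6271428/5929 ≈ 1057.8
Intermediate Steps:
g = -1/154 (g = 1/(-154) = -1/154 ≈ -0.0064935)
f(D) = -113*D²/7 (f(D) = (-113*D²)/7 = -113*D²/7)
o(a, E) = (5 + 6*a)² (o(a, E) = (5 + (a + a)*3)² = (5 + (2*a)*3)² = (5 + 6*a)²)
o(g, -35 - 1*(-102)) - f(8) = (5 + 6*(-1/154))² - (-113)*8²/7 = (5 - 3/77)² - (-113)*64/7 = (382/77)² - 1*(-7232/7) = 145924/5929 + 7232/7 = 6271428/5929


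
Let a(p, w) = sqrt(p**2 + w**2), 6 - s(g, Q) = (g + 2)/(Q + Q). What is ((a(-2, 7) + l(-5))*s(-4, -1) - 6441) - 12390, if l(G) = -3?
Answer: -18846 + 5*sqrt(53) ≈ -18810.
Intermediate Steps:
s(g, Q) = 6 - (2 + g)/(2*Q) (s(g, Q) = 6 - (g + 2)/(Q + Q) = 6 - (2 + g)/(2*Q))
((a(-2, 7) + l(-5))*s(-4, -1) - 6441) - 12390 = ((sqrt((-2)**2 + 7**2) - 3)*((1/2)*(-2 - 1*(-4) + 12*(-1))/(-1)) - 6441) - 12390 = ((sqrt(4 + 49) - 3)*((1/2)*(-1)*(-2 + 4 - 12)) - 6441) - 12390 = ((sqrt(53) - 3)*((1/2)*(-1)*(-10)) - 6441) - 12390 = ((-3 + sqrt(53))*5 - 6441) - 12390 = ((-15 + 5*sqrt(53)) - 6441) - 12390 = (-6456 + 5*sqrt(53)) - 12390 = -18846 + 5*sqrt(53)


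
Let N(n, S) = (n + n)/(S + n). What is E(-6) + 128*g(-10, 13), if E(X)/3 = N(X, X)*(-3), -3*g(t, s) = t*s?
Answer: 16613/3 ≈ 5537.7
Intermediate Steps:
N(n, S) = 2*n/(S + n) (N(n, S) = (2*n)/(S + n) = 2*n/(S + n))
g(t, s) = -s*t/3 (g(t, s) = -t*s/3 = -s*t/3)
E(X) = -9 (E(X) = 3*((2*X/(X + X))*(-3)) = 3*((2*X/((2*X)))*(-3)) = 3*((2*X*(1/(2*X)))*(-3)) = 3*(1*(-3)) = 3*(-3) = -9)
E(-6) + 128*g(-10, 13) = -9 + 128*(-⅓*13*(-10)) = -9 + 128*(130/3) = -9 + 16640/3 = 16613/3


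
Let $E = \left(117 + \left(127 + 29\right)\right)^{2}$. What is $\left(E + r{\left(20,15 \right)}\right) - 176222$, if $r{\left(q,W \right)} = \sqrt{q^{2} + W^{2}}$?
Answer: $-101668$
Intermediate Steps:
$E = 74529$ ($E = \left(117 + 156\right)^{2} = 273^{2} = 74529$)
$r{\left(q,W \right)} = \sqrt{W^{2} + q^{2}}$
$\left(E + r{\left(20,15 \right)}\right) - 176222 = \left(74529 + \sqrt{15^{2} + 20^{2}}\right) - 176222 = \left(74529 + \sqrt{225 + 400}\right) - 176222 = \left(74529 + \sqrt{625}\right) - 176222 = \left(74529 + 25\right) - 176222 = 74554 - 176222 = -101668$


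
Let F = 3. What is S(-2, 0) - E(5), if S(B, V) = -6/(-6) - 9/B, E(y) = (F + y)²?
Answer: -117/2 ≈ -58.500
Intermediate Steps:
E(y) = (3 + y)²
S(B, V) = 1 - 9/B (S(B, V) = -6*(-⅙) - 9/B = 1 - 9/B)
S(-2, 0) - E(5) = (-9 - 2)/(-2) - (3 + 5)² = -½*(-11) - 1*8² = 11/2 - 1*64 = 11/2 - 64 = -117/2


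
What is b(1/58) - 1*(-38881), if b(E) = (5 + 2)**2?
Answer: 38930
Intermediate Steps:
b(E) = 49 (b(E) = 7**2 = 49)
b(1/58) - 1*(-38881) = 49 - 1*(-38881) = 49 + 38881 = 38930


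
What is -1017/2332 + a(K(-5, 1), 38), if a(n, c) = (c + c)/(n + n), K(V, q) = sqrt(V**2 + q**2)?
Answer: -1017/2332 + 19*sqrt(26)/13 ≈ 7.0163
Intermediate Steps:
a(n, c) = c/n (a(n, c) = (2*c)/((2*n)) = (2*c)*(1/(2*n)) = c/n)
-1017/2332 + a(K(-5, 1), 38) = -1017/2332 + 38/(sqrt((-5)**2 + 1**2)) = -1017*1/2332 + 38/(sqrt(25 + 1)) = -1017/2332 + 38/(sqrt(26)) = -1017/2332 + 38*(sqrt(26)/26) = -1017/2332 + 19*sqrt(26)/13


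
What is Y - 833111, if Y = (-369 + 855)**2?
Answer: -596915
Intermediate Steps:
Y = 236196 (Y = 486**2 = 236196)
Y - 833111 = 236196 - 833111 = -596915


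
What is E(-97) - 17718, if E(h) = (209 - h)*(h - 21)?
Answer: -53826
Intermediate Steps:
E(h) = (-21 + h)*(209 - h) (E(h) = (209 - h)*(-21 + h) = (-21 + h)*(209 - h))
E(-97) - 17718 = (-4389 - 1*(-97)² + 230*(-97)) - 17718 = (-4389 - 1*9409 - 22310) - 17718 = (-4389 - 9409 - 22310) - 17718 = -36108 - 17718 = -53826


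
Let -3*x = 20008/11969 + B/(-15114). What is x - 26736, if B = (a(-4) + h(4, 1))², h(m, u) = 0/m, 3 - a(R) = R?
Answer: -14509886183359/542698398 ≈ -26737.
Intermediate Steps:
a(R) = 3 - R
h(m, u) = 0
B = 49 (B = ((3 - 1*(-4)) + 0)² = ((3 + 4) + 0)² = (7 + 0)² = 7² = 49)
x = -301814431/542698398 (x = -(20008/11969 + 49/(-15114))/3 = -(20008*(1/11969) + 49*(-1/15114))/3 = -(20008/11969 - 49/15114)/3 = -⅓*301814431/180899466 = -301814431/542698398 ≈ -0.55614)
x - 26736 = -301814431/542698398 - 26736 = -14509886183359/542698398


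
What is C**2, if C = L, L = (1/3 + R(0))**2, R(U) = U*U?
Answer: 1/81 ≈ 0.012346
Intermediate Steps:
R(U) = U**2
L = 1/9 (L = (1/3 + 0**2)**2 = (1/3 + 0)**2 = (1/3)**2 = 1/9 ≈ 0.11111)
C = 1/9 ≈ 0.11111
C**2 = (1/9)**2 = 1/81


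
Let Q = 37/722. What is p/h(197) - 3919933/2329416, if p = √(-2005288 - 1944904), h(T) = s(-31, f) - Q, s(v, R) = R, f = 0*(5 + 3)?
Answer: -3919933/2329416 - 2888*I*√246887/37 ≈ -1.6828 - 38783.0*I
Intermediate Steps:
f = 0 (f = 0*8 = 0)
Q = 37/722 (Q = 37*(1/722) = 37/722 ≈ 0.051247)
h(T) = -37/722 (h(T) = 0 - 1*37/722 = 0 - 37/722 = -37/722)
p = 4*I*√246887 (p = √(-3950192) = 4*I*√246887 ≈ 1987.5*I)
p/h(197) - 3919933/2329416 = (4*I*√246887)/(-37/722) - 3919933/2329416 = (4*I*√246887)*(-722/37) - 3919933*1/2329416 = -2888*I*√246887/37 - 3919933/2329416 = -3919933/2329416 - 2888*I*√246887/37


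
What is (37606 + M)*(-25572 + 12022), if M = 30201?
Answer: -918784850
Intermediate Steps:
(37606 + M)*(-25572 + 12022) = (37606 + 30201)*(-25572 + 12022) = 67807*(-13550) = -918784850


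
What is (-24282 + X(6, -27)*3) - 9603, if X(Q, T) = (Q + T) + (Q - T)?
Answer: -33849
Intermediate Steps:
X(Q, T) = 2*Q
(-24282 + X(6, -27)*3) - 9603 = (-24282 + (2*6)*3) - 9603 = (-24282 + 12*3) - 9603 = (-24282 + 36) - 9603 = -24246 - 9603 = -33849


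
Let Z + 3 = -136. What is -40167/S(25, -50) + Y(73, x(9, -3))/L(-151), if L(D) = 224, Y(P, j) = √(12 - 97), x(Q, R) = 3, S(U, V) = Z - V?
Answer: 40167/89 + I*√85/224 ≈ 451.31 + 0.041159*I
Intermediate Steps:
Z = -139 (Z = -3 - 136 = -139)
S(U, V) = -139 - V
Y(P, j) = I*√85 (Y(P, j) = √(-85) = I*√85)
-40167/S(25, -50) + Y(73, x(9, -3))/L(-151) = -40167/(-139 - 1*(-50)) + (I*√85)/224 = -40167/(-139 + 50) + (I*√85)*(1/224) = -40167/(-89) + I*√85/224 = -40167*(-1/89) + I*√85/224 = 40167/89 + I*√85/224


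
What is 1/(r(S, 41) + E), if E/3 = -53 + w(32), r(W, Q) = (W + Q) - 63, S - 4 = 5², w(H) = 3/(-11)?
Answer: -11/1681 ≈ -0.0065437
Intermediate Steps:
w(H) = -3/11 (w(H) = 3*(-1/11) = -3/11)
S = 29 (S = 4 + 5² = 4 + 25 = 29)
r(W, Q) = -63 + Q + W (r(W, Q) = (Q + W) - 63 = -63 + Q + W)
E = -1758/11 (E = 3*(-53 - 3/11) = 3*(-586/11) = -1758/11 ≈ -159.82)
1/(r(S, 41) + E) = 1/((-63 + 41 + 29) - 1758/11) = 1/(7 - 1758/11) = 1/(-1681/11) = -11/1681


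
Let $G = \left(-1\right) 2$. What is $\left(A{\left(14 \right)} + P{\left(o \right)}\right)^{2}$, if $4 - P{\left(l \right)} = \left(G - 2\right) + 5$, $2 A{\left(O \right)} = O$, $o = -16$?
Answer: $100$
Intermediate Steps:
$A{\left(O \right)} = \frac{O}{2}$
$G = -2$
$P{\left(l \right)} = 3$ ($P{\left(l \right)} = 4 - \left(\left(-2 - 2\right) + 5\right) = 4 - \left(-4 + 5\right) = 4 - 1 = 3$)
$\left(A{\left(14 \right)} + P{\left(o \right)}\right)^{2} = \left(\frac{1}{2} \cdot 14 + 3\right)^{2} = \left(7 + 3\right)^{2} = 10^{2} = 100$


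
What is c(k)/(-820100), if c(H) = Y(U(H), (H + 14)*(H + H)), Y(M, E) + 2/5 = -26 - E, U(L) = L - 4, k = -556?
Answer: 753413/1025125 ≈ 0.73495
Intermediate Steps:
U(L) = -4 + L
Y(M, E) = -132/5 - E (Y(M, E) = -2/5 + (-26 - E) = -132/5 - E)
c(H) = -132/5 - 2*H*(14 + H) (c(H) = -132/5 - (H + 14)*(H + H) = -132/5 - (14 + H)*2*H = -132/5 - 2*H*(14 + H))
c(k)/(-820100) = (-132/5 - 2*(-556)*(14 - 556))/(-820100) = (-132/5 - 2*(-556)*(-542))*(-1/820100) = (-132/5 - 602704)*(-1/820100) = -3013652/5*(-1/820100) = 753413/1025125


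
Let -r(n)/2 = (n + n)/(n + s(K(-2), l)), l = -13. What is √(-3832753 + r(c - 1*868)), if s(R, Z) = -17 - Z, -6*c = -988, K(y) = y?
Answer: I*√4314615017333/1061 ≈ 1957.7*I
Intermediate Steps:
c = 494/3 (c = -⅙*(-988) = 494/3 ≈ 164.67)
r(n) = -4*n/(-4 + n) (r(n) = -2*(n + n)/(n + (-17 - 1*(-13))) = -2*2*n/(n + (-17 + 13)) = -2*2*n/(n - 4) = -2*2*n/(-4 + n) = -4*n/(-4 + n))
√(-3832753 + r(c - 1*868)) = √(-3832753 - 4*(494/3 - 1*868)/(-4 + (494/3 - 1*868))) = √(-3832753 - 4*(494/3 - 868)/(-4 + (494/3 - 868))) = √(-3832753 - 4*(-2110/3)/(-4 - 2110/3)) = √(-3832753 - 4*(-2110/3)/(-2122/3)) = √(-3832753 - 4*(-2110/3)*(-3/2122)) = √(-3832753 - 4220/1061) = √(-4066555153/1061) = I*√4314615017333/1061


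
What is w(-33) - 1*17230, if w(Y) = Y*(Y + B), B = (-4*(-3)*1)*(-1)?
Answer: -15745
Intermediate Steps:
B = -12 (B = (12*1)*(-1) = 12*(-1) = -12)
w(Y) = Y*(-12 + Y) (w(Y) = Y*(Y - 12) = Y*(-12 + Y))
w(-33) - 1*17230 = -33*(-12 - 33) - 1*17230 = -33*(-45) - 17230 = 1485 - 17230 = -15745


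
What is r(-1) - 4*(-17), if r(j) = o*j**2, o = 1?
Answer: 69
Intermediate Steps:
r(j) = j**2 (r(j) = 1*j**2 = j**2)
r(-1) - 4*(-17) = (-1)**2 - 4*(-17) = 1 + 68 = 69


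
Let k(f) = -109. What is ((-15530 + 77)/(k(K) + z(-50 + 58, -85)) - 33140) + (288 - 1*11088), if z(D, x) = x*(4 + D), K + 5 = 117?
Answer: -49592807/1129 ≈ -43926.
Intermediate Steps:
K = 112 (K = -5 + 117 = 112)
((-15530 + 77)/(k(K) + z(-50 + 58, -85)) - 33140) + (288 - 1*11088) = ((-15530 + 77)/(-109 - 85*(4 + (-50 + 58))) - 33140) + (288 - 1*11088) = (-15453/(-109 - 85*(4 + 8)) - 33140) + (288 - 11088) = (-15453/(-109 - 85*12) - 33140) - 10800 = (-15453/(-109 - 1020) - 33140) - 10800 = (-15453/(-1129) - 33140) - 10800 = (-15453*(-1/1129) - 33140) - 10800 = (15453/1129 - 33140) - 10800 = -37399607/1129 - 10800 = -49592807/1129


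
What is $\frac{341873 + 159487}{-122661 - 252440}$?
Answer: $- \frac{501360}{375101} \approx -1.3366$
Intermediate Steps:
$\frac{341873 + 159487}{-122661 - 252440} = \frac{501360}{-375101} = 501360 \left(- \frac{1}{375101}\right) = - \frac{501360}{375101}$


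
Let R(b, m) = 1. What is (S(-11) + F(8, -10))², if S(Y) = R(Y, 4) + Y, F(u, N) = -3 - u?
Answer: 441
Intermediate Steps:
S(Y) = 1 + Y
(S(-11) + F(8, -10))² = ((1 - 11) + (-3 - 1*8))² = (-10 + (-3 - 8))² = (-10 - 11)² = (-21)² = 441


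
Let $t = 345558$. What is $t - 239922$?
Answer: $105636$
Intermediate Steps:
$t - 239922 = 345558 - 239922 = 105636$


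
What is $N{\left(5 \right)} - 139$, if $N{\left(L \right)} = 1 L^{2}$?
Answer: $-114$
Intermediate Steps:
$N{\left(L \right)} = L^{2}$
$N{\left(5 \right)} - 139 = 5^{2} - 139 = 25 - 139 = -114$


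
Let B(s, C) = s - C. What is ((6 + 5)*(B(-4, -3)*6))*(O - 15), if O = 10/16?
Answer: 3795/4 ≈ 948.75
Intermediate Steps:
O = 5/8 (O = 10*(1/16) = 5/8 ≈ 0.62500)
((6 + 5)*(B(-4, -3)*6))*(O - 15) = ((6 + 5)*((-4 - 1*(-3))*6))*(5/8 - 15) = (11*((-4 + 3)*6))*(-115/8) = (11*(-1*6))*(-115/8) = (11*(-6))*(-115/8) = -66*(-115/8) = 3795/4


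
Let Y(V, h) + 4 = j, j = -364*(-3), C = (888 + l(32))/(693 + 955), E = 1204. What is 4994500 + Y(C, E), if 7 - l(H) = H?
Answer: 4995588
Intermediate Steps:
l(H) = 7 - H
C = 863/1648 (C = (888 + (7 - 1*32))/(693 + 955) = (888 + (7 - 32))/1648 = (888 - 25)*(1/1648) = 863*(1/1648) = 863/1648 ≈ 0.52367)
j = 1092
Y(V, h) = 1088 (Y(V, h) = -4 + 1092 = 1088)
4994500 + Y(C, E) = 4994500 + 1088 = 4995588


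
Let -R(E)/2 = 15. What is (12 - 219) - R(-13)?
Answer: -177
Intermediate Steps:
R(E) = -30 (R(E) = -2*15 = -30)
(12 - 219) - R(-13) = (12 - 219) - 1*(-30) = -207 + 30 = -177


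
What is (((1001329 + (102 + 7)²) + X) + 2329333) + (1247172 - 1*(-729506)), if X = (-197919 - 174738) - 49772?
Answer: 4896792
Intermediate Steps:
X = -422429 (X = -372657 - 49772 = -422429)
(((1001329 + (102 + 7)²) + X) + 2329333) + (1247172 - 1*(-729506)) = (((1001329 + (102 + 7)²) - 422429) + 2329333) + (1247172 - 1*(-729506)) = (((1001329 + 109²) - 422429) + 2329333) + (1247172 + 729506) = (((1001329 + 11881) - 422429) + 2329333) + 1976678 = ((1013210 - 422429) + 2329333) + 1976678 = (590781 + 2329333) + 1976678 = 2920114 + 1976678 = 4896792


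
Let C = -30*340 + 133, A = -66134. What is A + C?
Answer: -76201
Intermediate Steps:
C = -10067 (C = -10200 + 133 = -10067)
A + C = -66134 - 10067 = -76201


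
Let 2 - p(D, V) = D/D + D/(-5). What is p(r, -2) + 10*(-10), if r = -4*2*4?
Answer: -527/5 ≈ -105.40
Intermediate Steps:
r = -32 (r = -8*4 = -32)
p(D, V) = 1 + D/5 (p(D, V) = 2 - (D/D + D/(-5)) = 2 - (1 + D*(-⅕)) = 2 - (1 - D/5) = 2 + (-1 + D/5) = 1 + D/5)
p(r, -2) + 10*(-10) = (1 + (⅕)*(-32)) + 10*(-10) = (1 - 32/5) - 100 = -27/5 - 100 = -527/5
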